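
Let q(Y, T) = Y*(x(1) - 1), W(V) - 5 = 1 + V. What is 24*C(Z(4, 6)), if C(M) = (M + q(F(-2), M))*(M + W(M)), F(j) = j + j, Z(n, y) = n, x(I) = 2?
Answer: 0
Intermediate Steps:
W(V) = 6 + V (W(V) = 5 + (1 + V) = 6 + V)
F(j) = 2*j
q(Y, T) = Y (q(Y, T) = Y*(2 - 1) = Y*1 = Y)
C(M) = (-4 + M)*(6 + 2*M) (C(M) = (M + 2*(-2))*(M + (6 + M)) = (M - 4)*(6 + 2*M) = (-4 + M)*(6 + 2*M))
24*C(Z(4, 6)) = 24*(-24 - 2*4 + 2*4²) = 24*(-24 - 8 + 2*16) = 24*(-24 - 8 + 32) = 24*0 = 0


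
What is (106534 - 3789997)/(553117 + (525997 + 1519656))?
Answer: -3683463/2598770 ≈ -1.4174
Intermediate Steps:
(106534 - 3789997)/(553117 + (525997 + 1519656)) = -3683463/(553117 + 2045653) = -3683463/2598770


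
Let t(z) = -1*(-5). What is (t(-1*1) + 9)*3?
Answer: 42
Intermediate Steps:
t(z) = 5
(t(-1*1) + 9)*3 = (5 + 9)*3 = 14*3 = 42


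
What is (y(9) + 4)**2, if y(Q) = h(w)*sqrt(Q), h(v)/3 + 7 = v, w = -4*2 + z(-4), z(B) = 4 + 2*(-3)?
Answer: 22201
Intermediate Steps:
z(B) = -2 (z(B) = 4 - 6 = -2)
w = -10 (w = -4*2 - 2 = -8 - 2 = -10)
h(v) = -21 + 3*v
y(Q) = -51*sqrt(Q) (y(Q) = (-21 + 3*(-10))*sqrt(Q) = (-21 - 30)*sqrt(Q) = -51*sqrt(Q))
(y(9) + 4)**2 = (-51*sqrt(9) + 4)**2 = (-51*3 + 4)**2 = (-153 + 4)**2 = (-149)**2 = 22201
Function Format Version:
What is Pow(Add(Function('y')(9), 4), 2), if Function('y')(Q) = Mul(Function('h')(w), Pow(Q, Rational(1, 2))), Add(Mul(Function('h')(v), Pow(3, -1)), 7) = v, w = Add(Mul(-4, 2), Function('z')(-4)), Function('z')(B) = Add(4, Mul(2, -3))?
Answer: 22201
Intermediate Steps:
Function('z')(B) = -2 (Function('z')(B) = Add(4, -6) = -2)
w = -10 (w = Add(Mul(-4, 2), -2) = Add(-8, -2) = -10)
Function('h')(v) = Add(-21, Mul(3, v))
Function('y')(Q) = Mul(-51, Pow(Q, Rational(1, 2))) (Function('y')(Q) = Mul(Add(-21, Mul(3, -10)), Pow(Q, Rational(1, 2))) = Mul(Add(-21, -30), Pow(Q, Rational(1, 2))) = Mul(-51, Pow(Q, Rational(1, 2))))
Pow(Add(Function('y')(9), 4), 2) = Pow(Add(Mul(-51, Pow(9, Rational(1, 2))), 4), 2) = Pow(Add(Mul(-51, 3), 4), 2) = Pow(Add(-153, 4), 2) = Pow(-149, 2) = 22201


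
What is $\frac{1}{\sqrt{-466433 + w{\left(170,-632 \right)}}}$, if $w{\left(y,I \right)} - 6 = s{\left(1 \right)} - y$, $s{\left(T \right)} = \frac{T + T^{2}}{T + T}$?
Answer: $- \frac{i \sqrt{12961}}{77766} \approx - 0.001464 i$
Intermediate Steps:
$s{\left(T \right)} = \frac{T + T^{2}}{2 T}$
$w{\left(y,I \right)} = 7 - y$ ($w{\left(y,I \right)} = 6 - \left(-1 + y\right) = 7 - y$)
$\frac{1}{\sqrt{-466433 + w{\left(170,-632 \right)}}} = \frac{1}{\sqrt{-466433 + \left(7 - 170\right)}} = \frac{1}{\sqrt{-466433 - 163}} = \frac{1}{\sqrt{-466596}} = \frac{1}{6 i \sqrt{12961}} = - \frac{i \sqrt{12961}}{77766}$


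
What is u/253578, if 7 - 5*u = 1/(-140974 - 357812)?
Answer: 3491503/632405781540 ≈ 5.5210e-6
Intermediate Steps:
u = 3491503/2493930 (u = 7/5 - 1/(5*(-140974 - 357812)) = 7/5 - ⅕/(-498786) = 7/5 - ⅕*(-1/498786) = 7/5 + 1/2493930 = 3491503/2493930 ≈ 1.4000)
u/253578 = (3491503/2493930)/253578 = (3491503/2493930)*(1/253578) = 3491503/632405781540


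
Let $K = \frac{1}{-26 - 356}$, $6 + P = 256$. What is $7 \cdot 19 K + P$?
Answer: $\frac{95367}{382} \approx 249.65$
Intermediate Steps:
$P = 250$ ($P = -6 + 256 = 250$)
$K = - \frac{1}{382}$ ($K = \frac{1}{-382} = - \frac{1}{382} \approx -0.0026178$)
$7 \cdot 19 K + P = 7 \cdot 19 \left(- \frac{1}{382}\right) + 250 = 133 \left(- \frac{1}{382}\right) + 250 = - \frac{133}{382} + 250 = \frac{95367}{382}$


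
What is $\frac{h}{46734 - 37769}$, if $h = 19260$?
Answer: $\frac{3852}{1793} \approx 2.1484$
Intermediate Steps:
$\frac{h}{46734 - 37769} = \frac{19260}{46734 - 37769} = \frac{19260}{8965} = 19260 \cdot \frac{1}{8965} = \frac{3852}{1793}$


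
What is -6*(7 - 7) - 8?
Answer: -8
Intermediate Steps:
-6*(7 - 7) - 8 = -6*0 - 8 = 0 - 8 = -8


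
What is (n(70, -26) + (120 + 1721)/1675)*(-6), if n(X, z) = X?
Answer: -714546/1675 ≈ -426.59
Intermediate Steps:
(n(70, -26) + (120 + 1721)/1675)*(-6) = (70 + (120 + 1721)/1675)*(-6) = (70 + 1841*(1/1675))*(-6) = (70 + 1841/1675)*(-6) = (119091/1675)*(-6) = -714546/1675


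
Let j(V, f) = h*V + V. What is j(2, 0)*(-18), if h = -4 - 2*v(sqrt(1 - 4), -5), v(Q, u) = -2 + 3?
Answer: 180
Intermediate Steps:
v(Q, u) = 1
h = -6 (h = -4 - 2*1 = -4 - 2 = -6)
j(V, f) = -5*V (j(V, f) = -6*V + V = -5*V)
j(2, 0)*(-18) = -5*2*(-18) = -10*(-18) = 180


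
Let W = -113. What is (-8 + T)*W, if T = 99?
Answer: -10283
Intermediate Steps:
(-8 + T)*W = (-8 + 99)*(-113) = 91*(-113) = -10283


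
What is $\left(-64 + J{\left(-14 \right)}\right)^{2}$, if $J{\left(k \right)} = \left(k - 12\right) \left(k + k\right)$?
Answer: $440896$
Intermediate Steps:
$J{\left(k \right)} = 2 k \left(-12 + k\right)$ ($J{\left(k \right)} = \left(-12 + k\right) 2 k = 2 k \left(-12 + k\right)$)
$\left(-64 + J{\left(-14 \right)}\right)^{2} = \left(-64 + 2 \left(-14\right) \left(-12 - 14\right)\right)^{2} = \left(-64 + 2 \left(-14\right) \left(-26\right)\right)^{2} = \left(-64 + 728\right)^{2} = 664^{2} = 440896$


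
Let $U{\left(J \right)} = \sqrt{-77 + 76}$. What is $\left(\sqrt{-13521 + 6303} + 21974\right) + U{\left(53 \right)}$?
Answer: $21974 + i + 3 i \sqrt{802} \approx 21974.0 + 85.959 i$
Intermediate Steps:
$U{\left(J \right)} = i$ ($U{\left(J \right)} = \sqrt{-1} = i$)
$\left(\sqrt{-13521 + 6303} + 21974\right) + U{\left(53 \right)} = \left(\sqrt{-13521 + 6303} + 21974\right) + i = \left(\sqrt{-7218} + 21974\right) + i = \left(3 i \sqrt{802} + 21974\right) + i = \left(21974 + 3 i \sqrt{802}\right) + i = 21974 + i + 3 i \sqrt{802}$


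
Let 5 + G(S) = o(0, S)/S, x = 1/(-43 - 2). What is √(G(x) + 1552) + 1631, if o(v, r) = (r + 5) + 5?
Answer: 1631 + 3*√122 ≈ 1664.1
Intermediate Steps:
o(v, r) = 10 + r (o(v, r) = (5 + r) + 5 = 10 + r)
x = -1/45 (x = 1/(-45) = -1/45 ≈ -0.022222)
G(S) = -5 + (10 + S)/S
√(G(x) + 1552) + 1631 = √((-4 + 10/(-1/45)) + 1552) + 1631 = √((-4 + 10*(-45)) + 1552) + 1631 = √((-4 - 450) + 1552) + 1631 = √(-454 + 1552) + 1631 = √1098 + 1631 = 3*√122 + 1631 = 1631 + 3*√122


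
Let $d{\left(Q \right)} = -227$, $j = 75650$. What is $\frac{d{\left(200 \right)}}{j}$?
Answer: $- \frac{227}{75650} \approx -0.0030007$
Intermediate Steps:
$\frac{d{\left(200 \right)}}{j} = - \frac{227}{75650}$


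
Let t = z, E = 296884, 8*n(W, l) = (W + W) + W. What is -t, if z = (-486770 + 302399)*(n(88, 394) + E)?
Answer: 54742884207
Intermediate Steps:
n(W, l) = 3*W/8 (n(W, l) = ((W + W) + W)/8 = (2*W + W)/8 = (3*W)/8 = 3*W/8)
z = -54742884207 (z = (-486770 + 302399)*((3/8)*88 + 296884) = -184371*(33 + 296884) = -184371*296917 = -54742884207)
t = -54742884207
-t = -1*(-54742884207) = 54742884207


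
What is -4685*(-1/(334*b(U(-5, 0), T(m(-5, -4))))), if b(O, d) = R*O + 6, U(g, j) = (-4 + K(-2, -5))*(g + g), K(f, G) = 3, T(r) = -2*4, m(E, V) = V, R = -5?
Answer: -4685/14696 ≈ -0.31879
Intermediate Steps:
T(r) = -8
U(g, j) = -2*g (U(g, j) = (-4 + 3)*(g + g) = -2*g)
b(O, d) = 6 - 5*O (b(O, d) = -5*O + 6 = 6 - 5*O)
-4685*(-1/(334*b(U(-5, 0), T(m(-5, -4))))) = -4685*(-1/(334*(6 - (-10)*(-5)))) = -4685*(-1/(334*(6 - 5*10))) = -4685*(-1/(334*(6 - 50))) = -4685/((-334*(-44))) = -4685/14696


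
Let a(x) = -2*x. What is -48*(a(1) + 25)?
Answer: -1104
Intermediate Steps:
-48*(a(1) + 25) = -48*(-2*1 + 25) = -48*(-2 + 25) = -48*23 = -1104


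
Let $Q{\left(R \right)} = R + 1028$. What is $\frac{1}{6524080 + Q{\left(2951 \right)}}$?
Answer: $\frac{1}{6528059} \approx 1.5318 \cdot 10^{-7}$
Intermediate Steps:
$Q{\left(R \right)} = 1028 + R$
$\frac{1}{6524080 + Q{\left(2951 \right)}} = \frac{1}{6524080 + \left(1028 + 2951\right)} = \frac{1}{6524080 + 3979} = \frac{1}{6528059}$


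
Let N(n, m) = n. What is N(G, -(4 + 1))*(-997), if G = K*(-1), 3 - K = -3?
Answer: 5982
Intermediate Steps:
K = 6 (K = 3 - 1*(-3) = 3 + 3 = 6)
G = -6 (G = 6*(-1) = -6)
N(G, -(4 + 1))*(-997) = -6*(-997) = 5982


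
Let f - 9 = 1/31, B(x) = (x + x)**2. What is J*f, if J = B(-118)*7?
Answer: 109164160/31 ≈ 3.5214e+6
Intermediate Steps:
B(x) = 4*x**2 (B(x) = (2*x)**2 = 4*x**2)
f = 280/31 (f = 9 + 1/31 = 280/31 ≈ 9.0323)
J = 389872 (J = (4*(-118)**2)*7 = (4*13924)*7 = 55696*7 = 389872)
J*f = 389872*(280/31) = 109164160/31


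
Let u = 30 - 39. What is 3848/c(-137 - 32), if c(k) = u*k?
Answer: 296/117 ≈ 2.5299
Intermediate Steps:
u = -9
c(k) = -9*k
3848/c(-137 - 32) = 3848/((-9*(-137 - 32))) = 3848/((-9*(-169))) = 3848/1521 = 3848*(1/1521) = 296/117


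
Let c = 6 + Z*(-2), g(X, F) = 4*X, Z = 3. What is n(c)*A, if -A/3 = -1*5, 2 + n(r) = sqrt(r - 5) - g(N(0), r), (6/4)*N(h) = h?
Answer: -30 + 15*I*sqrt(5) ≈ -30.0 + 33.541*I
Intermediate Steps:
N(h) = 2*h/3
c = 0 (c = 6 + 3*(-2) = 6 - 6 = 0)
n(r) = -2 + sqrt(-5 + r) (n(r) = -2 + (sqrt(r - 5) - 4*(2/3)*0) = -2 + (sqrt(-5 + r) - 4*0) = -2 + (sqrt(-5 + r) - 1*0) = -2 + (sqrt(-5 + r) + 0) = -2 + sqrt(-5 + r))
A = 15 (A = -(-3)*5 = -3*(-5) = 15)
n(c)*A = (-2 + sqrt(-5 + 0))*15 = (-2 + sqrt(-5))*15 = (-2 + I*sqrt(5))*15 = -30 + 15*I*sqrt(5)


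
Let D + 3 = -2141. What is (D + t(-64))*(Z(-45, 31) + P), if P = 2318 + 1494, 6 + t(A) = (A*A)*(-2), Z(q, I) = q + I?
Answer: -39278916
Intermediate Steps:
D = -2144 (D = -3 - 2141 = -2144)
Z(q, I) = I + q
t(A) = -6 - 2*A**2 (t(A) = -6 + (A*A)*(-2) = -6 + A**2*(-2) = -6 - 2*A**2)
P = 3812
(D + t(-64))*(Z(-45, 31) + P) = (-2144 + (-6 - 2*(-64)**2))*((31 - 45) + 3812) = (-2144 + (-6 - 2*4096))*(-14 + 3812) = (-2144 + (-6 - 8192))*3798 = (-2144 - 8198)*3798 = -10342*3798 = -39278916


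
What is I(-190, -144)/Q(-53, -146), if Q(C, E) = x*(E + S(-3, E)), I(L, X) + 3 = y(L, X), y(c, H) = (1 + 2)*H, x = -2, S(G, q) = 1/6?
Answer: -261/175 ≈ -1.4914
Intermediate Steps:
S(G, q) = 1/6
y(c, H) = 3*H
I(L, X) = -3 + 3*X
Q(C, E) = -1/3 - 2*E (Q(C, E) = -2*(E + 1/6) = -2*(1/6 + E) = -1/3 - 2*E)
I(-190, -144)/Q(-53, -146) = (-3 + 3*(-144))/(-1/3 - 2*(-146)) = (-3 - 432)/(-1/3 + 292) = -435/875/3 = -435*3/875 = -261/175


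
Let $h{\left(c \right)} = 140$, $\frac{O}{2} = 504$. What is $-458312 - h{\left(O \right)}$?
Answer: $-458452$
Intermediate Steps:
$O = 1008$ ($O = 2 \cdot 504 = 1008$)
$-458312 - h{\left(O \right)} = -458312 - 140 = -458452$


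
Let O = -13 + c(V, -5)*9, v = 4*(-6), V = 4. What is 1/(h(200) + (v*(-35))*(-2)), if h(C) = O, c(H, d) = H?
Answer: -1/1657 ≈ -0.00060350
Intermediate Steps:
v = -24
O = 23 (O = -13 + 4*9 = -13 + 36 = 23)
h(C) = 23
1/(h(200) + (v*(-35))*(-2)) = 1/(23 - 24*(-35)*(-2)) = 1/(23 + 840*(-2)) = 1/(23 - 1680) = 1/(-1657) = -1/1657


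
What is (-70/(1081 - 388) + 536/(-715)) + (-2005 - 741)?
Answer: -17675984/6435 ≈ -2746.9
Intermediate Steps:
(-70/(1081 - 388) + 536/(-715)) + (-2005 - 741) = (-70/693 + 536*(-1/715)) - 2746 = (-70*1/693 - 536/715) - 2746 = (-10/99 - 536/715) - 2746 = -5474/6435 - 2746 = -17675984/6435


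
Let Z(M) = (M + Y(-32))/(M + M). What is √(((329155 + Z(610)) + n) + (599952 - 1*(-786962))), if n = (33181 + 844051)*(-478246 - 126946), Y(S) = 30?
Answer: I*√1975449401677523/61 ≈ 7.2862e+5*I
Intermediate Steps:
n = -530893788544 (n = 877232*(-605192) = -530893788544)
Z(M) = (30 + M)/(2*M) (Z(M) = (M + 30)/(M + M) = (30 + M)/((2*M)) = (30 + M)*(1/(2*M)) = (30 + M)/(2*M))
√(((329155 + Z(610)) + n) + (599952 - 1*(-786962))) = √(((329155 + (½)*(30 + 610)/610) - 530893788544) + (599952 - 1*(-786962))) = √(((329155 + (½)*(1/610)*640) - 530893788544) + (599952 + 786962)) = √(((329155 + 32/61) - 530893788544) + 1386914) = √((20078487/61 - 530893788544) + 1386914) = √(-32384501022697/61 + 1386914) = √(-32384416420943/61) = I*√1975449401677523/61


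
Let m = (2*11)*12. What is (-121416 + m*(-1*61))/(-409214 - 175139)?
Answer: 137520/584353 ≈ 0.23534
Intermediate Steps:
m = 264 (m = 22*12 = 264)
(-121416 + m*(-1*61))/(-409214 - 175139) = (-121416 + 264*(-1*61))/(-409214 - 175139) = (-121416 + 264*(-61))/(-584353) = (-121416 - 16104)*(-1/584353) = -137520*(-1/584353) = 137520/584353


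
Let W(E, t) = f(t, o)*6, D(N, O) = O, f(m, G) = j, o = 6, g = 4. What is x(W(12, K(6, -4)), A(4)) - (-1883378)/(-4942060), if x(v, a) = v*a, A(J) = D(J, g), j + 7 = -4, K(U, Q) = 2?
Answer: -653293609/2471030 ≈ -264.38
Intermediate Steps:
j = -11 (j = -7 - 4 = -11)
f(m, G) = -11
W(E, t) = -66 (W(E, t) = -11*6 = -66)
A(J) = 4
x(v, a) = a*v
x(W(12, K(6, -4)), A(4)) - (-1883378)/(-4942060) = 4*(-66) - (-1883378)/(-4942060) = -264 - (-1883378)*(-1)/4942060 = -264 - 1*941689/2471030 = -264 - 941689/2471030 = -653293609/2471030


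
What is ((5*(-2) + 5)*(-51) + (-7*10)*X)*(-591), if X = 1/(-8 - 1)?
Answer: -465905/3 ≈ -1.5530e+5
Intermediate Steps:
X = -1/9 (X = 1/(-9) = -1/9 ≈ -0.11111)
((5*(-2) + 5)*(-51) + (-7*10)*X)*(-591) = ((5*(-2) + 5)*(-51) - 7*10*(-1/9))*(-591) = ((-10 + 5)*(-51) - 70*(-1/9))*(-591) = (-5*(-51) + 70/9)*(-591) = (255 + 70/9)*(-591) = (2365/9)*(-591) = -465905/3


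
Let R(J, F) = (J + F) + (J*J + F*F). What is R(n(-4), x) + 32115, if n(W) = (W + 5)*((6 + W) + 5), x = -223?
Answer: 81677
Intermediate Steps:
n(W) = (5 + W)*(11 + W)
R(J, F) = F + J + F² + J² (R(J, F) = (F + J) + (J² + F²) = (F + J) + (F² + J²) = F + J + F² + J²)
R(n(-4), x) + 32115 = (-223 + (55 + (-4)² + 16*(-4)) + (-223)² + (55 + (-4)² + 16*(-4))²) + 32115 = (-223 + (55 + 16 - 64) + 49729 + (55 + 16 - 64)²) + 32115 = (-223 + 7 + 49729 + 7²) + 32115 = (-223 + 7 + 49729 + 49) + 32115 = 49562 + 32115 = 81677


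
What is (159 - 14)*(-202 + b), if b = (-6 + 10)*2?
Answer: -28130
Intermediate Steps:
b = 8 (b = 4*2 = 8)
(159 - 14)*(-202 + b) = (159 - 14)*(-202 + 8) = 145*(-194) = -28130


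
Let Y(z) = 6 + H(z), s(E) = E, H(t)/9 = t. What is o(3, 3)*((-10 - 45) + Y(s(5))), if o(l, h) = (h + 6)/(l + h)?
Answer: -6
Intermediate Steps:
H(t) = 9*t
o(l, h) = (6 + h)/(h + l)
Y(z) = 6 + 9*z
o(3, 3)*((-10 - 45) + Y(s(5))) = ((6 + 3)/(3 + 3))*((-10 - 45) + (6 + 9*5)) = (9/6)*(-55 + (6 + 45)) = ((⅙)*9)*(-55 + 51) = (3/2)*(-4) = -6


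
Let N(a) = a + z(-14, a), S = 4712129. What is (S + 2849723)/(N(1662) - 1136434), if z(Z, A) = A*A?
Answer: 1890463/406868 ≈ 4.6464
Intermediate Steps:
z(Z, A) = A²
N(a) = a + a²
(S + 2849723)/(N(1662) - 1136434) = (4712129 + 2849723)/(1662*(1 + 1662) - 1136434) = 7561852/(1662*1663 - 1136434) = 7561852/(2763906 - 1136434) = 7561852/1627472 = 7561852*(1/1627472) = 1890463/406868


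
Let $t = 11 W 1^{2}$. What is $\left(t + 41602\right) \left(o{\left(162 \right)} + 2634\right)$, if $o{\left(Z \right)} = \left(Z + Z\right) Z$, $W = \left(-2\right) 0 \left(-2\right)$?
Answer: $2293185444$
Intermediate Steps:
$W = 0$ ($W = 0 \left(-2\right) = 0$)
$o{\left(Z \right)} = 2 Z^{2}$ ($o{\left(Z \right)} = 2 Z Z = 2 Z^{2}$)
$t = 0$ ($t = 11 \cdot 0 \cdot 1^{2} = 0 \cdot 1 = 0$)
$\left(t + 41602\right) \left(o{\left(162 \right)} + 2634\right) = \left(0 + 41602\right) \left(2 \cdot 162^{2} + 2634\right) = 41602 \left(2 \cdot 26244 + 2634\right) = 41602 \left(52488 + 2634\right) = 41602 \cdot 55122 = 2293185444$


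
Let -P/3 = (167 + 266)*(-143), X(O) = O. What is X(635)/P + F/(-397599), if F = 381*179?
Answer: -4138655426/24618932481 ≈ -0.16811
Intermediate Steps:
P = 185757 (P = -3*(167 + 266)*(-143) = -1299*(-143) = -3*(-61919) = 185757)
F = 68199
X(635)/P + F/(-397599) = 635/185757 + 68199/(-397599) = 635*(1/185757) + 68199*(-1/397599) = 635/185757 - 22733/132533 = -4138655426/24618932481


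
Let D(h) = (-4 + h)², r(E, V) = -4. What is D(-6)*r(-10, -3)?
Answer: -400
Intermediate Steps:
D(-6)*r(-10, -3) = (-4 - 6)²*(-4) = (-10)²*(-4) = 100*(-4) = -400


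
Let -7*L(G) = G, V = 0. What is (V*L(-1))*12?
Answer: 0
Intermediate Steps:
L(G) = -G/7
(V*L(-1))*12 = (0*(-⅐*(-1)))*12 = (0*(⅐))*12 = 0*12 = 0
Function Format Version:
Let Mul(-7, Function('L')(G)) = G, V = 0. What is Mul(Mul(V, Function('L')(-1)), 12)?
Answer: 0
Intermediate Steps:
Function('L')(G) = Mul(Rational(-1, 7), G)
Mul(Mul(V, Function('L')(-1)), 12) = Mul(Mul(0, Mul(Rational(-1, 7), -1)), 12) = Mul(Mul(0, Rational(1, 7)), 12) = Mul(0, 12) = 0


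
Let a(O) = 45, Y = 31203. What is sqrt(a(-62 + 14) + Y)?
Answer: 12*sqrt(217) ≈ 176.77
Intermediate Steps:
sqrt(a(-62 + 14) + Y) = sqrt(45 + 31203) = sqrt(31248) = 12*sqrt(217)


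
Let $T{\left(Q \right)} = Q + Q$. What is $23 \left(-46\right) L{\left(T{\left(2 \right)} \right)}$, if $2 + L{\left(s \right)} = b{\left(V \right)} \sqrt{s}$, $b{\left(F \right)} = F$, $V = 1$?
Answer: $0$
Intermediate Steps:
$T{\left(Q \right)} = 2 Q$
$L{\left(s \right)} = -2 + \sqrt{s}$ ($L{\left(s \right)} = -2 + 1 \sqrt{s} = -2 + \sqrt{s}$)
$23 \left(-46\right) L{\left(T{\left(2 \right)} \right)} = 23 \left(-46\right) \left(-2 + \sqrt{2 \cdot 2}\right) = - 1058 \left(-2 + \sqrt{4}\right) = - 1058 \left(-2 + 2\right) = \left(-1058\right) 0 = 0$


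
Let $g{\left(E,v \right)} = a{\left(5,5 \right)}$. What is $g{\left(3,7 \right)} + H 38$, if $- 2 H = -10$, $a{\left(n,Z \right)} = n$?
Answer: $195$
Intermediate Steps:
$H = 5$ ($H = \left(- \frac{1}{2}\right) \left(-10\right) = 5$)
$g{\left(E,v \right)} = 5$
$g{\left(3,7 \right)} + H 38 = 5 + 5 \cdot 38 = 5 + 190 = 195$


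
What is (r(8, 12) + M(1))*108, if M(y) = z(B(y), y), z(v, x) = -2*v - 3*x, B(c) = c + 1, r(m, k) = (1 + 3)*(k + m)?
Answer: 7884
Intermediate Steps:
r(m, k) = 4*k + 4*m (r(m, k) = 4*(k + m) = 4*k + 4*m)
B(c) = 1 + c
z(v, x) = -3*x - 2*v
M(y) = -2 - 5*y (M(y) = -3*y - 2*(1 + y) = -3*y + (-2 - 2*y) = -2 - 5*y)
(r(8, 12) + M(1))*108 = ((4*12 + 4*8) + (-2 - 5*1))*108 = ((48 + 32) + (-2 - 5))*108 = (80 - 7)*108 = 73*108 = 7884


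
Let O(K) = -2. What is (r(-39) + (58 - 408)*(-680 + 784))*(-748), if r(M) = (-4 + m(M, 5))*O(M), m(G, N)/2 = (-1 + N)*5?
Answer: 27281056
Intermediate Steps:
m(G, N) = -10 + 10*N (m(G, N) = 2*((-1 + N)*5) = 2*(-5 + 5*N) = -10 + 10*N)
r(M) = -72 (r(M) = (-4 + (-10 + 10*5))*(-2) = (-4 + (-10 + 50))*(-2) = (-4 + 40)*(-2) = 36*(-2) = -72)
(r(-39) + (58 - 408)*(-680 + 784))*(-748) = (-72 + (58 - 408)*(-680 + 784))*(-748) = (-72 - 350*104)*(-748) = (-72 - 36400)*(-748) = -36472*(-748) = 27281056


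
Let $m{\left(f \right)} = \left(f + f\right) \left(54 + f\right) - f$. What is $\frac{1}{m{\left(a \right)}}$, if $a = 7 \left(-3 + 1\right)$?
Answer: $- \frac{1}{1106} \approx -0.00090416$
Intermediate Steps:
$a = -14$ ($a = 7 \left(-2\right) = -14$)
$m{\left(f \right)} = - f + 2 f \left(54 + f\right)$ ($m{\left(f \right)} = 2 f \left(54 + f\right) - f = - f + 2 f \left(54 + f\right)$)
$\frac{1}{m{\left(a \right)}} = \frac{1}{\left(-14\right) \left(107 + 2 \left(-14\right)\right)} = \frac{1}{\left(-14\right) \left(107 - 28\right)} = \frac{1}{\left(-14\right) 79} = \frac{1}{-1106} = - \frac{1}{1106}$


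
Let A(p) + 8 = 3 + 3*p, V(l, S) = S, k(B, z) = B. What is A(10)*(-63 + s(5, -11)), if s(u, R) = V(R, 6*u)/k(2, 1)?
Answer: -1200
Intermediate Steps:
A(p) = -5 + 3*p (A(p) = -8 + (3 + 3*p) = -5 + 3*p)
s(u, R) = 3*u (s(u, R) = (6*u)/2 = (6*u)*(1/2) = 3*u)
A(10)*(-63 + s(5, -11)) = (-5 + 3*10)*(-63 + 3*5) = (-5 + 30)*(-63 + 15) = 25*(-48) = -1200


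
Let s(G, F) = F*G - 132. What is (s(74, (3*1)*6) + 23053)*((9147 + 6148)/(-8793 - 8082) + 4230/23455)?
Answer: -278776569307/15832125 ≈ -17608.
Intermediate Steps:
s(G, F) = -132 + F*G
(s(74, (3*1)*6) + 23053)*((9147 + 6148)/(-8793 - 8082) + 4230/23455) = ((-132 + ((3*1)*6)*74) + 23053)*((9147 + 6148)/(-8793 - 8082) + 4230/23455) = ((-132 + (3*6)*74) + 23053)*(15295/(-16875) + 4230*(1/23455)) = ((-132 + 18*74) + 23053)*(15295*(-1/16875) + 846/4691) = ((-132 + 1332) + 23053)*(-3059/3375 + 846/4691) = (1200 + 23053)*(-11494519/15832125) = 24253*(-11494519/15832125) = -278776569307/15832125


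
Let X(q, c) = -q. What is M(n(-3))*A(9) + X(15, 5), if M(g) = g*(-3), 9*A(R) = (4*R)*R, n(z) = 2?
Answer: -231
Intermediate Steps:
A(R) = 4*R²/9 (A(R) = ((4*R)*R)/9 = (4*R²)/9 = 4*R²/9)
M(g) = -3*g
M(n(-3))*A(9) + X(15, 5) = (-3*2)*((4/9)*9²) - 1*15 = -8*81/3 - 15 = -6*36 - 15 = -216 - 15 = -231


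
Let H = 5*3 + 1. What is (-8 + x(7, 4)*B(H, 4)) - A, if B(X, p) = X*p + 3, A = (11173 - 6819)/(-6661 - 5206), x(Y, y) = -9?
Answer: -7246383/11867 ≈ -610.63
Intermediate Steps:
A = -4354/11867 (A = 4354/(-11867) = 4354*(-1/11867) = -4354/11867 ≈ -0.36690)
H = 16 (H = 15 + 1 = 16)
B(X, p) = 3 + X*p
(-8 + x(7, 4)*B(H, 4)) - A = (-8 - 9*(3 + 16*4)) - 1*(-4354/11867) = (-8 - 9*(3 + 64)) + 4354/11867 = (-8 - 9*67) + 4354/11867 = (-8 - 603) + 4354/11867 = -611 + 4354/11867 = -7246383/11867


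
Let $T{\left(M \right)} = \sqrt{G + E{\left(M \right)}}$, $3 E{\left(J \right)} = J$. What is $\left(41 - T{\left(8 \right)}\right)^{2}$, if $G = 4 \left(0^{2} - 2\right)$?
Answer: $\frac{5027}{3} - \frac{328 i \sqrt{3}}{3} \approx 1675.7 - 189.37 i$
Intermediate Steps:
$E{\left(J \right)} = \frac{J}{3}$
$G = -8$ ($G = 4 \left(0 - 2\right) = 4 \left(-2\right) = -8$)
$T{\left(M \right)} = \sqrt{-8 + \frac{M}{3}}$
$\left(41 - T{\left(8 \right)}\right)^{2} = \left(41 - \frac{\sqrt{-72 + 3 \cdot 8}}{3}\right)^{2} = \left(41 - \frac{\sqrt{-72 + 24}}{3}\right)^{2} = \left(41 - \frac{\sqrt{-48}}{3}\right)^{2} = \left(41 - \frac{4 i \sqrt{3}}{3}\right)^{2}$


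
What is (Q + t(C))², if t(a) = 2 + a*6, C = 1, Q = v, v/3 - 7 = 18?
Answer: 6889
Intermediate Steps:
v = 75 (v = 21 + 3*18 = 21 + 54 = 75)
Q = 75
t(a) = 2 + 6*a
(Q + t(C))² = (75 + (2 + 6*1))² = (75 + (2 + 6))² = (75 + 8)² = 83² = 6889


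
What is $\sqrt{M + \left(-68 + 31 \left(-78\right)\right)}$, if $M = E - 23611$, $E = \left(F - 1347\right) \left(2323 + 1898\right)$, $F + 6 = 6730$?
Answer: $2 \sqrt{5667555} \approx 4761.3$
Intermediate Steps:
$F = 6724$ ($F = -6 + 6730 = 6724$)
$E = 22696317$ ($E = \left(6724 - 1347\right) \left(2323 + 1898\right) = 5377 \cdot 4221 = 22696317$)
$M = 22672706$ ($M = 22696317 - 23611 = 22672706$)
$\sqrt{M + \left(-68 + 31 \left(-78\right)\right)} = \sqrt{22672706 + \left(-68 + 31 \left(-78\right)\right)} = \sqrt{22672706 - 2486} = \sqrt{22670220} = 2 \sqrt{5667555}$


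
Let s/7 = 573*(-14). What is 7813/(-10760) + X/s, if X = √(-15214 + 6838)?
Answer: -7813/10760 - I*√2094/28077 ≈ -0.72612 - 0.0016298*I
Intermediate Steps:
s = -56154 (s = 7*(573*(-14)) = 7*(-8022) = -56154)
X = 2*I*√2094 (X = √(-8376) = 2*I*√2094 ≈ 91.521*I)
7813/(-10760) + X/s = 7813/(-10760) + (2*I*√2094)/(-56154) = 7813*(-1/10760) + (2*I*√2094)*(-1/56154) = -7813/10760 - I*√2094/28077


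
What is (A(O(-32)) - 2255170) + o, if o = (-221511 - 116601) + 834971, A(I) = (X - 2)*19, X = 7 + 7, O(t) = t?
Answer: -1758083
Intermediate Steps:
X = 14
A(I) = 228 (A(I) = (14 - 2)*19 = 12*19 = 228)
o = 496859 (o = -338112 + 834971 = 496859)
(A(O(-32)) - 2255170) + o = (228 - 2255170) + 496859 = -2254942 + 496859 = -1758083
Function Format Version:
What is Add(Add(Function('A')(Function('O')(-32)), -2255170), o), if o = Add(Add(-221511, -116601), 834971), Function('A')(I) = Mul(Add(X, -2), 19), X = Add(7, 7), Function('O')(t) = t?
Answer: -1758083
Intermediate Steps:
X = 14
Function('A')(I) = 228 (Function('A')(I) = Mul(Add(14, -2), 19) = Mul(12, 19) = 228)
o = 496859 (o = Add(-338112, 834971) = 496859)
Add(Add(Function('A')(Function('O')(-32)), -2255170), o) = Add(Add(228, -2255170), 496859) = Add(-2254942, 496859) = -1758083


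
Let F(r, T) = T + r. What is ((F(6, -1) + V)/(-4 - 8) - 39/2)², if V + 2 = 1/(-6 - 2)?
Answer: 3591025/9216 ≈ 389.65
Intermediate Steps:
V = -17/8 (V = -2 + 1/(-6 - 2) = -2 + 1/(-8) = -2 - ⅛ = -17/8 ≈ -2.1250)
((F(6, -1) + V)/(-4 - 8) - 39/2)² = (((-1 + 6) - 17/8)/(-4 - 8) - 39/2)² = ((5 - 17/8)/(-12) - 39*½)² = ((23/8)*(-1/12) - 39/2)² = (-23/96 - 39/2)² = (-1895/96)² = 3591025/9216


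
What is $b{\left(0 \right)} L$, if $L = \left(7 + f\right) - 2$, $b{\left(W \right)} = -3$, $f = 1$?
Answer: $-18$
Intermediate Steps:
$L = 6$ ($L = \left(7 + 1\right) - 2 = 8 - 2 = 6$)
$b{\left(0 \right)} L = \left(-3\right) 6 = -18$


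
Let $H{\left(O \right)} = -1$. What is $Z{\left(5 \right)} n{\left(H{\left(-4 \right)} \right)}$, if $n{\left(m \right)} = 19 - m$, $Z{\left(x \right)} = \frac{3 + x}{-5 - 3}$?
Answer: $-20$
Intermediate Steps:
$Z{\left(x \right)} = - \frac{3}{8} - \frac{x}{8}$ ($Z{\left(x \right)} = \frac{3 + x}{-8} = \left(3 + x\right) \left(- \frac{1}{8}\right) = - \frac{3}{8} - \frac{x}{8}$)
$Z{\left(5 \right)} n{\left(H{\left(-4 \right)} \right)} = \left(- \frac{3}{8} - \frac{5}{8}\right) \left(19 - -1\right) = \left(- \frac{3}{8} - \frac{5}{8}\right) \left(19 + 1\right) = \left(-1\right) 20 = -20$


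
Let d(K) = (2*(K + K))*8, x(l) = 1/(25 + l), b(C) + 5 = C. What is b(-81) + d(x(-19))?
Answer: -242/3 ≈ -80.667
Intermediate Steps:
b(C) = -5 + C
d(K) = 32*K (d(K) = (2*(2*K))*8 = (4*K)*8 = 32*K)
b(-81) + d(x(-19)) = (-5 - 81) + 32/(25 - 19) = -86 + 32/6 = -86 + 32*(⅙) = -86 + 16/3 = -242/3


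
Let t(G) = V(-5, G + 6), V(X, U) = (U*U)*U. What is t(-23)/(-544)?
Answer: 289/32 ≈ 9.0313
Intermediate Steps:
V(X, U) = U**3 (V(X, U) = U**2*U = U**3)
t(G) = (6 + G)**3 (t(G) = (G + 6)**3 = (6 + G)**3)
t(-23)/(-544) = (6 - 23)**3/(-544) = (-17)**3*(-1/544) = -4913*(-1/544) = 289/32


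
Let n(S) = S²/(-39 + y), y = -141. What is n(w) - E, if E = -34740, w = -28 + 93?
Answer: 1249795/36 ≈ 34717.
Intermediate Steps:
w = 65
n(S) = -S²/180 (n(S) = S²/(-39 - 141) = S²/(-180) = -S²/180)
n(w) - E = -1/180*65² - 1*(-34740) = -1/180*4225 + 34740 = -845/36 + 34740 = 1249795/36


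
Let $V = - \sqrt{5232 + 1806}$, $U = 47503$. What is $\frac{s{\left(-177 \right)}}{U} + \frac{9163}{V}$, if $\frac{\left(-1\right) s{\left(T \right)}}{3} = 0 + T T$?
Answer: $- \frac{93987}{47503} - \frac{539 \sqrt{782}}{138} \approx -111.2$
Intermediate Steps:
$s{\left(T \right)} = - 3 T^{2}$ ($s{\left(T \right)} = - 3 \left(0 + T T\right) = - 3 \left(0 + T^{2}\right) = - 3 T^{2}$)
$V = - 3 \sqrt{782}$ ($V = - \sqrt{7038} = - 3 \sqrt{782} \approx -83.893$)
$\frac{s{\left(-177 \right)}}{U} + \frac{9163}{V} = \frac{\left(-3\right) \left(-177\right)^{2}}{47503} + \frac{9163}{\left(-3\right) \sqrt{782}} = \left(-3\right) 31329 \cdot \frac{1}{47503} + 9163 \left(- \frac{\sqrt{782}}{2346}\right) = \left(-93987\right) \frac{1}{47503} - \frac{539 \sqrt{782}}{138} = - \frac{93987}{47503} - \frac{539 \sqrt{782}}{138}$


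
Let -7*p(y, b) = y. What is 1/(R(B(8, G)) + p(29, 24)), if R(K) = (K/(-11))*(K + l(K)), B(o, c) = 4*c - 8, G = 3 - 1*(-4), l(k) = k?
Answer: -77/5919 ≈ -0.013009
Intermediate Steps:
p(y, b) = -y/7
G = 7 (G = 3 + 4 = 7)
B(o, c) = -8 + 4*c
R(K) = -2*K²/11 (R(K) = (K/(-11))*(K + K) = (K*(-1/11))*(2*K) = (-K/11)*(2*K) = -2*K²/11)
1/(R(B(8, G)) + p(29, 24)) = 1/(-2*(-8 + 4*7)²/11 - ⅐*29) = 1/(-2*(-8 + 28)²/11 - 29/7) = 1/(-2/11*20² - 29/7) = 1/(-2/11*400 - 29/7) = 1/(-800/11 - 29/7) = 1/(-5919/77) = -77/5919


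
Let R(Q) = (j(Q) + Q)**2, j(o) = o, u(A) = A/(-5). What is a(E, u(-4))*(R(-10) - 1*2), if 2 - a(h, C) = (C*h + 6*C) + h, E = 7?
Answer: -30646/5 ≈ -6129.2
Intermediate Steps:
u(A) = -A/5 (u(A) = A*(-1/5) = -A/5)
a(h, C) = 2 - h - 6*C - C*h (a(h, C) = 2 - ((C*h + 6*C) + h) = 2 - ((6*C + C*h) + h) = 2 - (h + 6*C + C*h) = 2 + (-h - 6*C - C*h) = 2 - h - 6*C - C*h)
R(Q) = 4*Q**2 (R(Q) = (Q + Q)**2 = (2*Q)**2 = 4*Q**2)
a(E, u(-4))*(R(-10) - 1*2) = (2 - 1*7 - (-6)*(-4)/5 - 1*(-1/5*(-4))*7)*(4*(-10)**2 - 1*2) = (2 - 7 - 6*4/5 - 1*4/5*7)*(4*100 - 2) = (2 - 7 - 24/5 - 28/5)*(400 - 2) = -77/5*398 = -30646/5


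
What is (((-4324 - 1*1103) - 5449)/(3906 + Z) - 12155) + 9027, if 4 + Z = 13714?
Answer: -13778431/4404 ≈ -3128.6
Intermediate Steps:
Z = 13710 (Z = -4 + 13714 = 13710)
(((-4324 - 1*1103) - 5449)/(3906 + Z) - 12155) + 9027 = (((-4324 - 1*1103) - 5449)/(3906 + 13710) - 12155) + 9027 = (((-4324 - 1103) - 5449)/17616 - 12155) + 9027 = ((-5427 - 5449)*(1/17616) - 12155) + 9027 = (-10876*1/17616 - 12155) + 9027 = (-2719/4404 - 12155) + 9027 = -53533339/4404 + 9027 = -13778431/4404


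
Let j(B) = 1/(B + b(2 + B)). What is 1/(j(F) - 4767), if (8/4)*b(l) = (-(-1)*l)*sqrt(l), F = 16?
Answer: -5729950/27314747921 - 27*sqrt(2)/27314747921 ≈ -0.00020978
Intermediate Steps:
b(l) = l**(3/2)/2 (b(l) = ((-(-1)*l)*sqrt(l))/2 = (l*sqrt(l))/2 = l**(3/2)/2)
j(B) = 1/(B + (2 + B)**(3/2)/2)
1/(j(F) - 4767) = 1/(2/((2 + 16)**(3/2) + 2*16) - 4767) = 1/(2/(18**(3/2) + 32) - 4767) = 1/(2/(54*sqrt(2) + 32) - 4767) = 1/(2/(32 + 54*sqrt(2)) - 4767) = 1/(-4767 + 2/(32 + 54*sqrt(2)))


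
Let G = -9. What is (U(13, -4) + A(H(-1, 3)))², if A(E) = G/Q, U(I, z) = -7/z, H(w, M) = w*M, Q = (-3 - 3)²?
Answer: 9/4 ≈ 2.2500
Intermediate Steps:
Q = 36 (Q = (-6)² = 36)
H(w, M) = M*w
A(E) = -¼ (A(E) = -9/36 = -9*1/36 = -¼)
(U(13, -4) + A(H(-1, 3)))² = (-7/(-4) - ¼)² = (-7*(-¼) - ¼)² = (7/4 - ¼)² = (3/2)² = 9/4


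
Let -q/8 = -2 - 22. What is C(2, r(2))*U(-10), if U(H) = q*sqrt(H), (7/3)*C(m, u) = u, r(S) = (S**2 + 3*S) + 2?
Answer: 6912*I*sqrt(10)/7 ≈ 3122.5*I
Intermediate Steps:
r(S) = 2 + S**2 + 3*S
q = 192 (q = -8*(-2 - 22) = -8*(-24) = 192)
C(m, u) = 3*u/7
U(H) = 192*sqrt(H)
C(2, r(2))*U(-10) = (3*(2 + 2**2 + 3*2)/7)*(192*sqrt(-10)) = (3*(2 + 4 + 6)/7)*(192*(I*sqrt(10))) = ((3/7)*12)*(192*I*sqrt(10)) = 36*(192*I*sqrt(10))/7 = 6912*I*sqrt(10)/7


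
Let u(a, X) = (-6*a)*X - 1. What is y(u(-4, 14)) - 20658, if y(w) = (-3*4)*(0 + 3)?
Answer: -20694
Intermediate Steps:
u(a, X) = -1 - 6*X*a (u(a, X) = -6*X*a - 1 = -1 - 6*X*a)
y(w) = -36 (y(w) = -12*3 = -36)
y(u(-4, 14)) - 20658 = -36 - 20658 = -20694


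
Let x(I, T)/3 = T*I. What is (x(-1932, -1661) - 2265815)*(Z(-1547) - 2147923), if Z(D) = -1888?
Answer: -15825491856551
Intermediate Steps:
x(I, T) = 3*I*T (x(I, T) = 3*(T*I) = 3*(I*T) = 3*I*T)
(x(-1932, -1661) - 2265815)*(Z(-1547) - 2147923) = (3*(-1932)*(-1661) - 2265815)*(-1888 - 2147923) = (9627156 - 2265815)*(-2149811) = 7361341*(-2149811) = -15825491856551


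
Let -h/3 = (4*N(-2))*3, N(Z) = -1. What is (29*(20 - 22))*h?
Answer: -2088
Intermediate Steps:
h = 36 (h = -3*4*(-1)*3 = -(-12)*3 = -3*(-12) = 36)
(29*(20 - 22))*h = (29*(20 - 22))*36 = (29*(-2))*36 = -58*36 = -2088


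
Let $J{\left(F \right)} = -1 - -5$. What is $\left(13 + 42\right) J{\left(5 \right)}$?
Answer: $220$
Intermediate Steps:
$J{\left(F \right)} = 4$ ($J{\left(F \right)} = -1 + 5 = 4$)
$\left(13 + 42\right) J{\left(5 \right)} = \left(13 + 42\right) 4 = 55 \cdot 4 = 220$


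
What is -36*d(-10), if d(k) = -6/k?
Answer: -108/5 ≈ -21.600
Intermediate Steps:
-36*d(-10) = -(-216)/(-10) = -(-216)*(-1)/10 = -36*3/5 = -108/5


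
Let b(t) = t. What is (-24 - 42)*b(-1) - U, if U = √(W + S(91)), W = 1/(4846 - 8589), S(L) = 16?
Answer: 66 - √224157041/3743 ≈ 62.000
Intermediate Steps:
W = -1/3743 (W = 1/(-3743) = -1/3743 ≈ -0.00026717)
U = √224157041/3743 (U = √(-1/3743 + 16) = √(59887/3743) = √224157041/3743 ≈ 4.0000)
(-24 - 42)*b(-1) - U = (-24 - 42)*(-1) - √224157041/3743 = -66*(-1) - √224157041/3743 = 66 - √224157041/3743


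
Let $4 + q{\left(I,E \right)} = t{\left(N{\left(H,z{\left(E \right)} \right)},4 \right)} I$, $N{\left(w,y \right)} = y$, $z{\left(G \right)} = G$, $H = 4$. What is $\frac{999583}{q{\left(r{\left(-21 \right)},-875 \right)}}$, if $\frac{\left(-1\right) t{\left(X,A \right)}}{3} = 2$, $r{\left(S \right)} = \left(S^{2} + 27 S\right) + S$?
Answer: $\frac{999583}{878} \approx 1138.5$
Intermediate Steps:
$r{\left(S \right)} = S^{2} + 28 S$
$t{\left(X,A \right)} = -6$ ($t{\left(X,A \right)} = \left(-3\right) 2 = -6$)
$q{\left(I,E \right)} = -4 - 6 I$
$\frac{999583}{q{\left(r{\left(-21 \right)},-875 \right)}} = \frac{999583}{-4 - 6 \left(- 21 \left(28 - 21\right)\right)} = \frac{999583}{-4 - 6 \left(\left(-21\right) 7\right)} = \frac{999583}{-4 - -882} = \frac{999583}{-4 + 882} = \frac{999583}{878}$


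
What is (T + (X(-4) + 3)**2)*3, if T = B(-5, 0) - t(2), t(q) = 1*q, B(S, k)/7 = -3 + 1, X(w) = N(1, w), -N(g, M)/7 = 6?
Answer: 4515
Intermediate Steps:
N(g, M) = -42 (N(g, M) = -7*6 = -42)
X(w) = -42
B(S, k) = -14 (B(S, k) = 7*(-3 + 1) = 7*(-2) = -14)
t(q) = q
T = -16 (T = -14 - 1*2 = -14 - 2 = -16)
(T + (X(-4) + 3)**2)*3 = (-16 + (-42 + 3)**2)*3 = (-16 + (-39)**2)*3 = (-16 + 1521)*3 = 1505*3 = 4515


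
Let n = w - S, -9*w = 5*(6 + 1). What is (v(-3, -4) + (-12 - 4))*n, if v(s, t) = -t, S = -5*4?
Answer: -580/3 ≈ -193.33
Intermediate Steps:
S = -20
w = -35/9 (w = -5*(6 + 1)/9 = -5*7/9 = -⅑*35 = -35/9 ≈ -3.8889)
n = 145/9 (n = -35/9 - 1*(-20) = -35/9 + 20 = 145/9 ≈ 16.111)
(v(-3, -4) + (-12 - 4))*n = (-1*(-4) + (-12 - 4))*(145/9) = (4 - 16)*(145/9) = -12*145/9 = -580/3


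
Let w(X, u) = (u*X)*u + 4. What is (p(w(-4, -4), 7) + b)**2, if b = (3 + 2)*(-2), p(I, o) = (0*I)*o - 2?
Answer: 144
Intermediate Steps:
w(X, u) = 4 + X*u**2 (w(X, u) = (X*u)*u + 4 = X*u**2 + 4 = 4 + X*u**2)
p(I, o) = -2 (p(I, o) = 0*o - 2 = 0 - 2 = -2)
b = -10 (b = 5*(-2) = -10)
(p(w(-4, -4), 7) + b)**2 = (-2 - 10)**2 = (-12)**2 = 144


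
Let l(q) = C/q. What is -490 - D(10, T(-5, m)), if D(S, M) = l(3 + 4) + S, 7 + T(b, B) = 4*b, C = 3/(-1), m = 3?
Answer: -3497/7 ≈ -499.57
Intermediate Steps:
C = -3 (C = 3*(-1) = -3)
T(b, B) = -7 + 4*b
l(q) = -3/q
D(S, M) = -3/7 + S (D(S, M) = -3/(3 + 4) + S = -3/7 + S)
-490 - D(10, T(-5, m)) = -490 - (-3/7 + 10) = -490 - 1*67/7 = -490 - 67/7 = -3497/7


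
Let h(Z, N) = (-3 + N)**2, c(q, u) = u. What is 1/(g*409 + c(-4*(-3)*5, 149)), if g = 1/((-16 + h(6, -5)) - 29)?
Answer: 19/3240 ≈ 0.0058642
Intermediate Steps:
g = 1/19 (g = 1/((-16 + (-3 - 5)**2) - 29) = 1/((-16 + (-8)**2) - 29) = 1/((-16 + 64) - 29) = 1/(48 - 29) = 1/19 ≈ 0.052632)
1/(g*409 + c(-4*(-3)*5, 149)) = 1/((1/19)*409 + 149) = 1/(409/19 + 149) = 1/(3240/19) = 19/3240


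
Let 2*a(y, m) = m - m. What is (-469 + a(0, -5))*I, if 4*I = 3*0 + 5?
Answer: -2345/4 ≈ -586.25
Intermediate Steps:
a(y, m) = 0 (a(y, m) = (m - m)/2 = (1/2)*0 = 0)
I = 5/4 (I = (3*0 + 5)/4 = (0 + 5)/4 = (1/4)*5 = 5/4 ≈ 1.2500)
(-469 + a(0, -5))*I = (-469 + 0)*(5/4) = -469*5/4 = -2345/4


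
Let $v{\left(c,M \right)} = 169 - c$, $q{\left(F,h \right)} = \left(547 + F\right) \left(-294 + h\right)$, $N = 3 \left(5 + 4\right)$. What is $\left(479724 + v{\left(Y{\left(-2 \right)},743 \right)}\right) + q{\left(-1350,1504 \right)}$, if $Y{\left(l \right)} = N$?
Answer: $-491764$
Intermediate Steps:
$N = 27$ ($N = 3 \cdot 9 = 27$)
$q{\left(F,h \right)} = \left(-294 + h\right) \left(547 + F\right)$
$Y{\left(l \right)} = 27$
$\left(479724 + v{\left(Y{\left(-2 \right)},743 \right)}\right) + q{\left(-1350,1504 \right)} = \left(479724 + \left(169 - 27\right)\right) - 971630 = \left(479724 + \left(169 - 27\right)\right) + \left(-160818 + 396900 + 822688 - 2030400\right) = \left(479724 + 142\right) - 971630 = 479866 - 971630 = -491764$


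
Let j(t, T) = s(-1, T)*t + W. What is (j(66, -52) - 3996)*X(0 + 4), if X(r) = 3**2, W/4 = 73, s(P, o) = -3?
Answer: -35118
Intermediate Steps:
W = 292 (W = 4*73 = 292)
j(t, T) = 292 - 3*t (j(t, T) = -3*t + 292 = 292 - 3*t)
X(r) = 9
(j(66, -52) - 3996)*X(0 + 4) = ((292 - 3*66) - 3996)*9 = ((292 - 198) - 3996)*9 = (94 - 3996)*9 = -3902*9 = -35118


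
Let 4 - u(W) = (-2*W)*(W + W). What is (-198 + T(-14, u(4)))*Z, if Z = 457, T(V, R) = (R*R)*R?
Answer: 143604938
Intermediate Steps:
u(W) = 4 + 4*W**2 (u(W) = 4 - (-2*W)*(W + W) = 4 - (-2*W)*2*W = 4 - (-4)*W**2 = 4 + 4*W**2)
T(V, R) = R**3 (T(V, R) = R**2*R = R**3)
(-198 + T(-14, u(4)))*Z = (-198 + (4 + 4*4**2)**3)*457 = (-198 + (4 + 4*16)**3)*457 = (-198 + (4 + 64)**3)*457 = (-198 + 68**3)*457 = (-198 + 314432)*457 = 314234*457 = 143604938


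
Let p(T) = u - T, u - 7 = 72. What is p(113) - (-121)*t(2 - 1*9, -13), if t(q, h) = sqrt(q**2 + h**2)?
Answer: -34 + 121*sqrt(218) ≈ 1752.5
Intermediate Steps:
u = 79 (u = 7 + 72 = 79)
t(q, h) = sqrt(h**2 + q**2)
p(T) = 79 - T
p(113) - (-121)*t(2 - 1*9, -13) = (79 - 1*113) - (-121)*sqrt((-13)**2 + (2 - 1*9)**2) = (79 - 113) - (-121)*sqrt(169 + (2 - 9)**2) = -34 - (-121)*sqrt(169 + (-7)**2) = -34 - (-121)*sqrt(169 + 49) = -34 - (-121)*sqrt(218) = -34 + 121*sqrt(218)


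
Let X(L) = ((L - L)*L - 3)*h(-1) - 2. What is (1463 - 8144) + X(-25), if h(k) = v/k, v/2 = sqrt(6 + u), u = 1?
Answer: -6683 + 6*sqrt(7) ≈ -6667.1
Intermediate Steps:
v = 2*sqrt(7) (v = 2*sqrt(6 + 1) = 2*sqrt(7) ≈ 5.2915)
h(k) = 2*sqrt(7)/k (h(k) = (2*sqrt(7))/k = 2*sqrt(7)/k)
X(L) = -2 + 6*sqrt(7) (X(L) = ((L - L)*L - 3)*(2*sqrt(7)/(-1)) - 2 = (0*L - 3)*(2*sqrt(7)*(-1)) - 2 = (0 - 3)*(-2*sqrt(7)) - 2 = -(-6)*sqrt(7) - 2 = 6*sqrt(7) - 2 = -2 + 6*sqrt(7))
(1463 - 8144) + X(-25) = (1463 - 8144) + (-2 + 6*sqrt(7)) = -6681 + (-2 + 6*sqrt(7)) = -6683 + 6*sqrt(7)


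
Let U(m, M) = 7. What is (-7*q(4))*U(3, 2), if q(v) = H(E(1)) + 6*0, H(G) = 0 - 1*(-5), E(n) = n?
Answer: -245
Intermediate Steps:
H(G) = 5 (H(G) = 0 + 5 = 5)
q(v) = 5 (q(v) = 5 + 6*0 = 5 + 0 = 5)
(-7*q(4))*U(3, 2) = -7*5*7 = -35*7 = -245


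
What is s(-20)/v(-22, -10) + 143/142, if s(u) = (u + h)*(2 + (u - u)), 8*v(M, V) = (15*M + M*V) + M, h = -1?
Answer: 5549/1562 ≈ 3.5525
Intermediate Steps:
v(M, V) = 2*M + M*V/8 (v(M, V) = ((15*M + M*V) + M)/8 = (16*M + M*V)/8 = 2*M + M*V/8)
s(u) = -2 + 2*u (s(u) = (u - 1)*(2 + (u - u)) = (-1 + u)*(2 + 0) = (-1 + u)*2 = -2 + 2*u)
s(-20)/v(-22, -10) + 143/142 = (-2 + 2*(-20))/(((⅛)*(-22)*(16 - 10))) + 143/142 = (-2 - 40)/(((⅛)*(-22)*6)) + 143*(1/142) = -42/(-33/2) + 143/142 = -42*(-2/33) + 143/142 = 28/11 + 143/142 = 5549/1562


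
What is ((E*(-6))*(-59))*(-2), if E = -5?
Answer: 3540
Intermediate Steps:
((E*(-6))*(-59))*(-2) = (-5*(-6)*(-59))*(-2) = (30*(-59))*(-2) = -1770*(-2) = 3540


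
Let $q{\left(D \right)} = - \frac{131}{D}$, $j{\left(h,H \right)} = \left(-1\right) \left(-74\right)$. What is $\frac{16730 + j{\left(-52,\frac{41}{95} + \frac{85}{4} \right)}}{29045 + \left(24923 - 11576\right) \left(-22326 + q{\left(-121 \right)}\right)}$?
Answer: $- \frac{508321}{9012734215} \approx -5.64 \cdot 10^{-5}$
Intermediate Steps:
$j{\left(h,H \right)} = 74$
$\frac{16730 + j{\left(-52,\frac{41}{95} + \frac{85}{4} \right)}}{29045 + \left(24923 - 11576\right) \left(-22326 + q{\left(-121 \right)}\right)} = \frac{16730 + 74}{29045 + \left(24923 - 11576\right) \left(-22326 - \frac{131}{-121}\right)} = \frac{16804}{29045 + 13347 \left(-22326 - - \frac{131}{121}\right)} = \frac{16804}{29045 + 13347 \left(-22326 + \frac{131}{121}\right)} = \frac{16804}{29045 + 13347 \left(- \frac{2701315}{121}\right)} = \frac{16804}{29045 - \frac{36054451305}{121}} = \frac{16804}{- \frac{36050936860}{121}} = 16804 \left(- \frac{121}{36050936860}\right) = - \frac{508321}{9012734215}$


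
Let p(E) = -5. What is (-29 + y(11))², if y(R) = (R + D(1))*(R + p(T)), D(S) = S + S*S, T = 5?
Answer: 2401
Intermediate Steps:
D(S) = S + S²
y(R) = (-5 + R)*(2 + R) (y(R) = (R + 1*(1 + 1))*(R - 5) = (R + 1*2)*(-5 + R) = (R + 2)*(-5 + R) = (2 + R)*(-5 + R) = (-5 + R)*(2 + R))
(-29 + y(11))² = (-29 + (-10 + 11² - 3*11))² = (-29 + (-10 + 121 - 33))² = (-29 + 78)² = 49² = 2401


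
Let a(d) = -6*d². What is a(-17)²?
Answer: 3006756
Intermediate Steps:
a(-17)² = (-6*(-17)²)² = (-6*289)² = (-1734)² = 3006756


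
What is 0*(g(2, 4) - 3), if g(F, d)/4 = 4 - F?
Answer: 0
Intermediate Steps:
g(F, d) = 16 - 4*F (g(F, d) = 4*(4 - F) = 16 - 4*F)
0*(g(2, 4) - 3) = 0*((16 - 4*2) - 3) = 0*((16 - 8) - 3) = 0*(8 - 3) = 0*5 = 0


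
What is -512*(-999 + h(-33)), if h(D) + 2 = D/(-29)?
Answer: 14845952/29 ≈ 5.1193e+5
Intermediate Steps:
h(D) = -2 - D/29 (h(D) = -2 + D/(-29) = -2 + D*(-1/29) = -2 - D/29)
-512*(-999 + h(-33)) = -512*(-999 + (-2 - 1/29*(-33))) = -512*(-999 + (-2 + 33/29)) = -512*(-999 - 25/29) = -512*(-28996/29) = 14845952/29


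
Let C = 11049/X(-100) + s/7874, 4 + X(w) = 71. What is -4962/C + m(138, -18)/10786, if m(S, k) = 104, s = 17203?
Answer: -14112902972624/475406038811 ≈ -29.686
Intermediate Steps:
X(w) = 67 (X(w) = -4 + 71 = 67)
C = 88152427/527558 (C = 11049/67 + 17203/7874 = 88152427/527558 ≈ 167.10)
-4962/C + m(138, -18)/10786 = -4962/88152427/527558 + 104/10786 = -4962*527558/88152427 + 104*(1/10786) = -2617742796/88152427 + 52/5393 = -14112902972624/475406038811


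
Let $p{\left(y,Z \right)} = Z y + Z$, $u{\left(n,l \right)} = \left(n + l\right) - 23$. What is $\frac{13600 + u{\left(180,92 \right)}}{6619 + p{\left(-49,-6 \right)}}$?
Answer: $\frac{13849}{6907} \approx 2.0051$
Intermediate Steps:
$u{\left(n,l \right)} = -23 + l + n$ ($u{\left(n,l \right)} = \left(l + n\right) - 23 = -23 + l + n$)
$p{\left(y,Z \right)} = Z + Z y$
$\frac{13600 + u{\left(180,92 \right)}}{6619 + p{\left(-49,-6 \right)}} = \frac{13600 + \left(-23 + 92 + 180\right)}{6619 - 6 \left(1 - 49\right)} = \frac{13600 + 249}{6619 - -288} = \frac{13849}{6619 + 288} = \frac{13849}{6907}$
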